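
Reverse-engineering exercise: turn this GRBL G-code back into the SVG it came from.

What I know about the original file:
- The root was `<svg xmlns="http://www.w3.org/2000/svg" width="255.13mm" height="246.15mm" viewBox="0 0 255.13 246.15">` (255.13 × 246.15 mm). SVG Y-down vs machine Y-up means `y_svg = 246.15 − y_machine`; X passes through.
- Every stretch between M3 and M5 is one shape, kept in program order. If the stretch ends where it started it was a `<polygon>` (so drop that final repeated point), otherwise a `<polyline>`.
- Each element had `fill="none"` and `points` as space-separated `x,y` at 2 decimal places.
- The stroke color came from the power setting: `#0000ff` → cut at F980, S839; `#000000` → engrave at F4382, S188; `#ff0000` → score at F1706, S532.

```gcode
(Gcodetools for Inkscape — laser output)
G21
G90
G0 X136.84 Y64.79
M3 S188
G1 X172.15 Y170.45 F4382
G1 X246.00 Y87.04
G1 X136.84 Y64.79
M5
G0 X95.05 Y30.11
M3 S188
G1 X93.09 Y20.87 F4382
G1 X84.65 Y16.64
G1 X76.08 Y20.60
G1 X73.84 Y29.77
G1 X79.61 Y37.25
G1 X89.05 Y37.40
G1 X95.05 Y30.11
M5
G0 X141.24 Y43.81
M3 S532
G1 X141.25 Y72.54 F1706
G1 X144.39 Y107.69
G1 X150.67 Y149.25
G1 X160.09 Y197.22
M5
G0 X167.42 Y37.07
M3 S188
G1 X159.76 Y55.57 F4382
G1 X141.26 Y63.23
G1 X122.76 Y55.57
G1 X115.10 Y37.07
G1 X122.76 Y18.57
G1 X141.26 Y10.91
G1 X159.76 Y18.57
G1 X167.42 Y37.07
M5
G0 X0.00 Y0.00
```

<svg xmlns="http://www.w3.org/2000/svg" width="255.13mm" height="246.15mm" viewBox="0 0 255.13 246.15">
  <polygon points="136.84,181.36 172.15,75.70 246.00,159.11" fill="none" stroke="#000000"/>
  <polygon points="95.05,216.04 93.09,225.28 84.65,229.51 76.08,225.55 73.84,216.38 79.61,208.90 89.05,208.75" fill="none" stroke="#000000"/>
  <polyline points="141.24,202.34 141.25,173.61 144.39,138.46 150.67,96.90 160.09,48.93" fill="none" stroke="#ff0000"/>
  <polygon points="167.42,209.08 159.76,190.58 141.26,182.92 122.76,190.58 115.10,209.08 122.76,227.58 141.26,235.24 159.76,227.58" fill="none" stroke="#000000"/>
</svg>

Each laser-on run becomes one SVG element. Flip Y back into SVG space with y_svg = 246.15 − y_machine.

Run 1: the run's S188 means `#000000` (engrave). The run returns to its start, so emit a `<polygon>` with points (Y-flipped): 136.84,181.36 172.15,75.70 246.00,159.11.

Run 2: S188 ⇒ engrave layer `#000000`. The run returns to its start, so emit a `<polygon>` with points (Y-flipped): 95.05,216.04 93.09,225.28 84.65,229.51 76.08,225.55 73.84,216.38 79.61,208.90 89.05,208.75.

Run 3: the run's S532 means `#ff0000` (score). The run is open, so emit a `<polyline>` with points (Y-flipped): 141.24,202.34 141.25,173.61 144.39,138.46 150.67,96.90 160.09,48.93.

Run 4: power S188 maps to stroke `#000000` (engrave). The run returns to its start, so emit a `<polygon>` with points (Y-flipped): 167.42,209.08 159.76,190.58 141.26,182.92 122.76,190.58 115.10,209.08 122.76,227.58 141.26,235.24 159.76,227.58.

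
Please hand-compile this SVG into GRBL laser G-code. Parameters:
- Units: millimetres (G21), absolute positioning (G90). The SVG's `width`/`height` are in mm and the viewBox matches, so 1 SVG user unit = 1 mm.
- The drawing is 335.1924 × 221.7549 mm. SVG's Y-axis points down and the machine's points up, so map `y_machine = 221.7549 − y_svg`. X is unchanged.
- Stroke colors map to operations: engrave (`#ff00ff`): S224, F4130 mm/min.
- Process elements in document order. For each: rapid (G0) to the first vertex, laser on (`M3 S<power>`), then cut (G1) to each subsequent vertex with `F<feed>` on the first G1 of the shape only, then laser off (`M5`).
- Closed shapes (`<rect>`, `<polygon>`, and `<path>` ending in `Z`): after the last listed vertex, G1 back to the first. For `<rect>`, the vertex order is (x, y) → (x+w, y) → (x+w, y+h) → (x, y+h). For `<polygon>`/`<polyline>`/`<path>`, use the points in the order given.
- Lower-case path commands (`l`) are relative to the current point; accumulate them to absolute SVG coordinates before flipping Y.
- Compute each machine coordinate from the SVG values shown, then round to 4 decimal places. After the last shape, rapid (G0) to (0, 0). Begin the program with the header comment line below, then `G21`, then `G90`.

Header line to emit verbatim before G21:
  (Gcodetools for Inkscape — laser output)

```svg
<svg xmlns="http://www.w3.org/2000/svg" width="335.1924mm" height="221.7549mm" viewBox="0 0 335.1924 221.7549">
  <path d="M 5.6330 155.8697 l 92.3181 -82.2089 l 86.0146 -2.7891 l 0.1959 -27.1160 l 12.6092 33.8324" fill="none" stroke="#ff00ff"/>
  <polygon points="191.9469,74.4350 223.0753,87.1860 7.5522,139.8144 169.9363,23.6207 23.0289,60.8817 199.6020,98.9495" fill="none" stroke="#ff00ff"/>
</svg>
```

viewBox `0 0 335.1924 221.7549` with mm width/height → 1 unit = 1 mm. Flip: y_m = 221.7549 − y_svg.

**Shape 1** — `<path>` open polyline, stroke `#ff00ff` → engrave (S224, F4130). Machine vertices: (5.6330,65.8852) → (97.9511,148.0941) → (183.9657,150.8832) → (184.1616,177.9992) → (196.7708,144.1668). Open path.

**Shape 2** — `<polygon>` closed polygon, stroke `#ff00ff` → engrave (S224, F4130). Machine vertices: (191.9469,147.3199) → (223.0753,134.5689) → (7.5522,81.9405) → (169.9363,198.1342) → (23.0289,160.8732) → (199.6020,122.8054) → (191.9469,147.3199). Closed: final G1 returns to the first vertex.

(Gcodetools for Inkscape — laser output)
G21
G90
G0 X5.6330 Y65.8852
M3 S224
G1 X97.9511 Y148.0941 F4130
G1 X183.9657 Y150.8832
G1 X184.1616 Y177.9992
G1 X196.7708 Y144.1668
M5
G0 X191.9469 Y147.3199
M3 S224
G1 X223.0753 Y134.5689 F4130
G1 X7.5522 Y81.9405
G1 X169.9363 Y198.1342
G1 X23.0289 Y160.8732
G1 X199.6020 Y122.8054
G1 X191.9469 Y147.3199
M5
G0 X0.0000 Y0.0000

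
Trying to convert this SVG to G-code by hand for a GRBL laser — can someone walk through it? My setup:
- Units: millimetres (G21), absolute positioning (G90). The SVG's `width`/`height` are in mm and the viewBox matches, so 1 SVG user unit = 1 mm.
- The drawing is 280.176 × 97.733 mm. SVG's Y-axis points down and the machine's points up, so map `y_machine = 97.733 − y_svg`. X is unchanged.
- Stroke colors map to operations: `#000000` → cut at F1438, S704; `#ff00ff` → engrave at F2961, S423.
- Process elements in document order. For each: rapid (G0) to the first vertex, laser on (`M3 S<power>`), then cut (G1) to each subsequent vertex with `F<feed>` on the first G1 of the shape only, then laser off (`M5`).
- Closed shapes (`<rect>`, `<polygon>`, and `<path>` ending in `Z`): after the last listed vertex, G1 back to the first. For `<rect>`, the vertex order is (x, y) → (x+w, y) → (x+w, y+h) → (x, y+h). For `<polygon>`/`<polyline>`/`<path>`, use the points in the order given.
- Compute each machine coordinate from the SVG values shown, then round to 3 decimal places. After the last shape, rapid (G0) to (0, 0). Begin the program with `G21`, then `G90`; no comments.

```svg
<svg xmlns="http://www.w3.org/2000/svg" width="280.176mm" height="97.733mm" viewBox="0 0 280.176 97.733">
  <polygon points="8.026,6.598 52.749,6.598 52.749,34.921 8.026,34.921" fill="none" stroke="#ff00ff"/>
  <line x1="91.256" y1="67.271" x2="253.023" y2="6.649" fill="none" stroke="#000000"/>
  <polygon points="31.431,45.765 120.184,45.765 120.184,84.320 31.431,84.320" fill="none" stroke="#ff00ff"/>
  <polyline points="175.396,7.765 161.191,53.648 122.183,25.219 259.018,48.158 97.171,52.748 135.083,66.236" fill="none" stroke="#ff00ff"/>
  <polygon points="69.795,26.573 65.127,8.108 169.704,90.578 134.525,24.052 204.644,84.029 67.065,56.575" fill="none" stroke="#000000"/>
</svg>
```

viewBox `0 0 280.176 97.733` with mm width/height → 1 unit = 1 mm. Flip: y_m = 97.733 − y_svg.

**Shape 1** — `<polygon>` rectangle, stroke `#ff00ff` → engrave (S423, F2961). Machine vertices: (8.026,91.135) → (52.749,91.135) → (52.749,62.812) → (8.026,62.812) → (8.026,91.135). Closed: final G1 returns to the first vertex.

**Shape 2** — `<line>` line segment, stroke `#000000` → cut (S704, F1438). Machine vertices: (91.256,30.462) → (253.023,91.084). Open path.

**Shape 3** — `<polygon>` rectangle, stroke `#ff00ff` → engrave (S423, F2961). Machine vertices: (31.431,51.968) → (120.184,51.968) → (120.184,13.413) → (31.431,13.413) → (31.431,51.968). Closed: final G1 returns to the first vertex.

**Shape 4** — `<polyline>` open polyline, stroke `#ff00ff` → engrave (S423, F2961). Machine vertices: (175.396,89.968) → (161.191,44.085) → (122.183,72.514) → (259.018,49.575) → (97.171,44.985) → (135.083,31.497). Open path.

**Shape 5** — `<polygon>` closed polygon, stroke `#000000` → cut (S704, F1438). Machine vertices: (69.795,71.160) → (65.127,89.625) → (169.704,7.155) → (134.525,73.681) → (204.644,13.704) → (67.065,41.158) → (69.795,71.160). Closed: final G1 returns to the first vertex.

G21
G90
G0 X8.026 Y91.135
M3 S423
G1 X52.749 Y91.135 F2961
G1 X52.749 Y62.812
G1 X8.026 Y62.812
G1 X8.026 Y91.135
M5
G0 X91.256 Y30.462
M3 S704
G1 X253.023 Y91.084 F1438
M5
G0 X31.431 Y51.968
M3 S423
G1 X120.184 Y51.968 F2961
G1 X120.184 Y13.413
G1 X31.431 Y13.413
G1 X31.431 Y51.968
M5
G0 X175.396 Y89.968
M3 S423
G1 X161.191 Y44.085 F2961
G1 X122.183 Y72.514
G1 X259.018 Y49.575
G1 X97.171 Y44.985
G1 X135.083 Y31.497
M5
G0 X69.795 Y71.160
M3 S704
G1 X65.127 Y89.625 F1438
G1 X169.704 Y7.155
G1 X134.525 Y73.681
G1 X204.644 Y13.704
G1 X67.065 Y41.158
G1 X69.795 Y71.160
M5
G0 X0.000 Y0.000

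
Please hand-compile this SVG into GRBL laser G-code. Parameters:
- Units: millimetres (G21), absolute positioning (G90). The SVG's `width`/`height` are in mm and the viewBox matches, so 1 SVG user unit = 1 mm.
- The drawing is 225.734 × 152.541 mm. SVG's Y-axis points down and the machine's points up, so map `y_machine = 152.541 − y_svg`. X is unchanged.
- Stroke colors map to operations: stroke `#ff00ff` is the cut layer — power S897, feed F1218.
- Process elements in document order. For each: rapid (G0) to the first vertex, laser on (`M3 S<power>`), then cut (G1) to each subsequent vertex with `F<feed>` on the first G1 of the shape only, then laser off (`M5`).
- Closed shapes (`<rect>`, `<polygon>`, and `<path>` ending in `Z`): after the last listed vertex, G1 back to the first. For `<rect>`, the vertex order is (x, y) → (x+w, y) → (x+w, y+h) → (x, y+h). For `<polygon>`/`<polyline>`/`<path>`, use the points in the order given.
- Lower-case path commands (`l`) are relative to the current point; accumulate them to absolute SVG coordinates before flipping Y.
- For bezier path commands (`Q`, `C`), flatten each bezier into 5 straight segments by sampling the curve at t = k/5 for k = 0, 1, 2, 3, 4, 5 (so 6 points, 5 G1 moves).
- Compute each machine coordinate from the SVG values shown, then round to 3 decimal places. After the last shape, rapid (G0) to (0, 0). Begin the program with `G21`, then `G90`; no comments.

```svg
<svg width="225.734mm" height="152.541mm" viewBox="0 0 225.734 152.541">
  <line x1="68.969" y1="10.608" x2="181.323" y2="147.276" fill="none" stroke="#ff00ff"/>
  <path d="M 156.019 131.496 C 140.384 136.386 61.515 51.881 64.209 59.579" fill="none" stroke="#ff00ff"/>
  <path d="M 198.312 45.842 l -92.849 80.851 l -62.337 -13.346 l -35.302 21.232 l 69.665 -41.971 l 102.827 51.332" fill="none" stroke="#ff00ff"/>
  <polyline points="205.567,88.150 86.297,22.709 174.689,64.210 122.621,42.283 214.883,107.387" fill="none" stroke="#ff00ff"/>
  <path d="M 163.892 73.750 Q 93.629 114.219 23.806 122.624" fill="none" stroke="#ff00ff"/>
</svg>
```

G21
G90
G0 X68.969 Y141.933
M3 S897
G1 X181.323 Y5.265 F1218
M5
G0 X156.019 Y21.045
M3 S897
G1 X140.208 Y27.386 F1218
G1 X116.172 Y46.464
G1 X90.859 Y69.564
G1 X71.222 Y87.969
G1 X64.209 Y92.962
M5
G0 X198.312 Y106.699
M3 S897
G1 X105.463 Y25.848 F1218
G1 X43.126 Y39.194
G1 X7.824 Y17.962
G1 X77.489 Y59.933
G1 X180.316 Y8.601
M5
G0 X205.567 Y64.391
M3 S897
G1 X86.297 Y129.832 F1218
G1 X174.689 Y88.331
G1 X122.621 Y110.258
G1 X214.883 Y45.154
M5
G0 X163.892 Y78.791
M3 S897
G1 X135.804 Y63.886 F1218
G1 X107.752 Y51.546
G1 X79.735 Y41.771
G1 X51.753 Y34.562
G1 X23.806 Y29.917
M5
G0 X0.000 Y0.000

Since the viewBox matches the mm dimensions, user units are millimetres directly. The only transform is the Y-flip y_m = 152.541 − y_svg.

Shape 1 is a line segment drawn with `<line>`. Its stroke #ff00ff means cut at S897, F1218. After flipping Y the toolpath is (68.969,141.933) → (181.323,5.265).

Shape 2 is a cubic bezier drawn with `<path>`. Its stroke #ff00ff means cut at S897, F1218. After flipping Y the toolpath is (156.019,21.045) → (140.208,27.386) → (116.172,46.464) → (90.859,69.564) → (71.222,87.969) → (64.209,92.962).

Shape 3 is a open polyline drawn with `<path>`. Its stroke #ff00ff means cut at S897, F1218. After flipping Y the toolpath is (198.312,106.699) → (105.463,25.848) → (43.126,39.194) → (7.824,17.962) → (77.489,59.933) → (180.316,8.601).

Shape 4 is a open polyline drawn with `<polyline>`. Its stroke #ff00ff means cut at S897, F1218. After flipping Y the toolpath is (205.567,64.391) → (86.297,129.832) → (174.689,88.331) → (122.621,110.258) → (214.883,45.154).

Shape 5 is a quadratic bezier drawn with `<path>`. Its stroke #ff00ff means cut at S897, F1218. After flipping Y the toolpath is (163.892,78.791) → (135.804,63.886) → (107.752,51.546) → (79.735,41.771) → (51.753,34.562) → (23.806,29.917).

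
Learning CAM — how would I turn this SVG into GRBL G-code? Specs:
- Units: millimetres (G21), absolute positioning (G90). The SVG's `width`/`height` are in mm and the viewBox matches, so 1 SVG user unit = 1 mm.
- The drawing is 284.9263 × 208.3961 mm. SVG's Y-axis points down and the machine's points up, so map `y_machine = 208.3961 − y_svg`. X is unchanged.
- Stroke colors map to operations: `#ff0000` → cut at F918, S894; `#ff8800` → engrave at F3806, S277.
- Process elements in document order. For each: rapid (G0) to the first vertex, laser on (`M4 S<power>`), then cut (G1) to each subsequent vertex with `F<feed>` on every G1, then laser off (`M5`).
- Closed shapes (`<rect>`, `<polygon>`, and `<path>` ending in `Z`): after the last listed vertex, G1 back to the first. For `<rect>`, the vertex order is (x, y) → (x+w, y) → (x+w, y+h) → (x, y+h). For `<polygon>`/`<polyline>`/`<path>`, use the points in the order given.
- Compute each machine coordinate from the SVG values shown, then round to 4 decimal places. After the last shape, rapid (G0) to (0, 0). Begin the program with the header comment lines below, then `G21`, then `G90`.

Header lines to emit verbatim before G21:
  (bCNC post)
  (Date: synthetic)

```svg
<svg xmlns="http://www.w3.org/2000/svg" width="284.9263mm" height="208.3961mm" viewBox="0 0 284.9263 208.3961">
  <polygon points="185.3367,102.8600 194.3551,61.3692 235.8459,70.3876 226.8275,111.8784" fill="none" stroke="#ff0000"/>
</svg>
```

Since the viewBox matches the mm dimensions, user units are millimetres directly. The only transform is the Y-flip y_m = 208.3961 − y_svg.

Shape 1 is a regular polygon drawn with `<polygon>`. Its stroke #ff0000 means cut at S894, F918. After flipping Y the toolpath is (185.3367,105.5361) → (194.3551,147.0269) → (235.8459,138.0085) → (226.8275,96.5177) → (185.3367,105.5361), returning to the start.

(bCNC post)
(Date: synthetic)
G21
G90
G0 X185.3367 Y105.5361
M4 S894
G1 X194.3551 Y147.0269 F918
G1 X235.8459 Y138.0085 F918
G1 X226.8275 Y96.5177 F918
G1 X185.3367 Y105.5361 F918
M5
G0 X0.0000 Y0.0000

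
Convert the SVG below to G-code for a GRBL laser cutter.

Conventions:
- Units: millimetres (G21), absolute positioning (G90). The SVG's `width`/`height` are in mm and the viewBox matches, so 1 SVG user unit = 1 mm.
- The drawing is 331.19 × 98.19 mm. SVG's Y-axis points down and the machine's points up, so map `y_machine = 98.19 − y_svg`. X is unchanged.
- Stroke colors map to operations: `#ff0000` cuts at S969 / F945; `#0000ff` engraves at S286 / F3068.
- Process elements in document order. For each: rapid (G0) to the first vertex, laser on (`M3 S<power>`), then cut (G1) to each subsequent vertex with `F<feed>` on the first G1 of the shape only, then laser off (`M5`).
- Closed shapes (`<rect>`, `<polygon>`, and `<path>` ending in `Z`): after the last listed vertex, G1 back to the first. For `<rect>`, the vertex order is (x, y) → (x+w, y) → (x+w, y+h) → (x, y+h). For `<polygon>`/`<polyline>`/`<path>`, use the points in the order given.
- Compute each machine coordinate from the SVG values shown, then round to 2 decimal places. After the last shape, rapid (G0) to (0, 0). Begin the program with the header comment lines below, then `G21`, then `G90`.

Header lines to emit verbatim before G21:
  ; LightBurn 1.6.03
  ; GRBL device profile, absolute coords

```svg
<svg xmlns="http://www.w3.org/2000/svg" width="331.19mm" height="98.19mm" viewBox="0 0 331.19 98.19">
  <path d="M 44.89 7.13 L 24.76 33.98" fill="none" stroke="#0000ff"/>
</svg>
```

viewBox `0 0 331.19 98.19` with mm width/height → 1 unit = 1 mm. Flip: y_m = 98.19 − y_svg.

**Shape 1** — `<path>` line segment, stroke `#0000ff` → engrave (S286, F3068). Machine vertices: (44.89,91.06) → (24.76,64.21). Open path.

; LightBurn 1.6.03
; GRBL device profile, absolute coords
G21
G90
G0 X44.89 Y91.06
M3 S286
G1 X24.76 Y64.21 F3068
M5
G0 X0.00 Y0.00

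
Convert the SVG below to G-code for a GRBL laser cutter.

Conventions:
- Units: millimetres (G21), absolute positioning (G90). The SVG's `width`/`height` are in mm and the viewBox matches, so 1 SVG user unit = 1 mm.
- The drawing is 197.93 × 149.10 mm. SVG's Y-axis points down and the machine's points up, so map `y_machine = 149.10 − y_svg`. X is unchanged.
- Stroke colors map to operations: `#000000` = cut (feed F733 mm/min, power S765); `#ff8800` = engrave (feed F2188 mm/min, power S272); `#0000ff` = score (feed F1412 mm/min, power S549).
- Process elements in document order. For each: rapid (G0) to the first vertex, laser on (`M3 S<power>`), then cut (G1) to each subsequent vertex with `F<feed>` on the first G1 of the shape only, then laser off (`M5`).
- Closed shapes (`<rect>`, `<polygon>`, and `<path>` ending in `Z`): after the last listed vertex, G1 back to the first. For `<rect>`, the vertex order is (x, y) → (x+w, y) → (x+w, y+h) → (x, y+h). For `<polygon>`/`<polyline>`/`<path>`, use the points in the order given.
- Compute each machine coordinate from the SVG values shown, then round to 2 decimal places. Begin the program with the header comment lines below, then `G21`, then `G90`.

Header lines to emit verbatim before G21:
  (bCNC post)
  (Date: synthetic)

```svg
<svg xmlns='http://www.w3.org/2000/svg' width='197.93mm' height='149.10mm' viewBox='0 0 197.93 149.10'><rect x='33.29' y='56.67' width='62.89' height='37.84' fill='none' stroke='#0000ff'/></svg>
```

viewBox `0 0 197.93 149.10` with mm width/height → 1 unit = 1 mm. Flip: y_m = 149.10 − y_svg.

**Shape 1** — `<rect>` rectangle, stroke `#0000ff` → score (S549, F1412). Machine vertices: (33.29,92.43) → (96.18,92.43) → (96.18,54.59) → (33.29,54.59) → (33.29,92.43). Closed: final G1 returns to the first vertex.

(bCNC post)
(Date: synthetic)
G21
G90
G0 X33.29 Y92.43
M3 S549
G1 X96.18 Y92.43 F1412
G1 X96.18 Y54.59
G1 X33.29 Y54.59
G1 X33.29 Y92.43
M5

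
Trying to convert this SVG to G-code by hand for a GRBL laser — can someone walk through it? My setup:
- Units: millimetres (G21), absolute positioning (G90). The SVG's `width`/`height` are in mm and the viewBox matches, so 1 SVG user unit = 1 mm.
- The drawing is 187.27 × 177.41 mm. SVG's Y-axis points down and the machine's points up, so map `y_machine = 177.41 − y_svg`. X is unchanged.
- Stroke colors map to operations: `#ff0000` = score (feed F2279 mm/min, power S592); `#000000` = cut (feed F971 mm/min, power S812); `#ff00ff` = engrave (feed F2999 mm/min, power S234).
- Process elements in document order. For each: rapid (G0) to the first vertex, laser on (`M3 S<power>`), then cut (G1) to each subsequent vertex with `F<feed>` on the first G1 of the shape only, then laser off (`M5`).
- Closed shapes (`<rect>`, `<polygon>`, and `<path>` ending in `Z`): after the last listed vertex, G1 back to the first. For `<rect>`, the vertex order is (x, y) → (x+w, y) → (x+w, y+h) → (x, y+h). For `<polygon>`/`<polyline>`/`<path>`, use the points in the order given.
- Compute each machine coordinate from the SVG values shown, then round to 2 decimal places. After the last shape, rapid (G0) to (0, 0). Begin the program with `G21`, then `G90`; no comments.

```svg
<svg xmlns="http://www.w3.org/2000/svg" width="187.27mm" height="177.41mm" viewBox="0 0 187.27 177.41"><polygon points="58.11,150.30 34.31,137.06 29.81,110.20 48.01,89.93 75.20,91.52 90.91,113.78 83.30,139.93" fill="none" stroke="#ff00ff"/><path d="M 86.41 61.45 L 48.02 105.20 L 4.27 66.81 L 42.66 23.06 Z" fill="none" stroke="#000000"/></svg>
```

viewBox `0 0 187.27 177.41` with mm width/height → 1 unit = 1 mm. Flip: y_m = 177.41 − y_svg.

**Shape 1** — `<polygon>` regular polygon, stroke `#ff00ff` → engrave (S234, F2999). Machine vertices: (58.11,27.11) → (34.31,40.35) → (29.81,67.21) → (48.01,87.48) → (75.20,85.89) → (90.91,63.63) → (83.30,37.48) → (58.11,27.11). Closed: final G1 returns to the first vertex.

**Shape 2** — `<path>` regular polygon, stroke `#000000` → cut (S812, F971). Machine vertices: (86.41,115.96) → (48.02,72.21) → (4.27,110.60) → (42.66,154.35) → (86.41,115.96). Closed: final G1 returns to the first vertex.

G21
G90
G0 X58.11 Y27.11
M3 S234
G1 X34.31 Y40.35 F2999
G1 X29.81 Y67.21
G1 X48.01 Y87.48
G1 X75.20 Y85.89
G1 X90.91 Y63.63
G1 X83.30 Y37.48
G1 X58.11 Y27.11
M5
G0 X86.41 Y115.96
M3 S812
G1 X48.02 Y72.21 F971
G1 X4.27 Y110.60
G1 X42.66 Y154.35
G1 X86.41 Y115.96
M5
G0 X0.00 Y0.00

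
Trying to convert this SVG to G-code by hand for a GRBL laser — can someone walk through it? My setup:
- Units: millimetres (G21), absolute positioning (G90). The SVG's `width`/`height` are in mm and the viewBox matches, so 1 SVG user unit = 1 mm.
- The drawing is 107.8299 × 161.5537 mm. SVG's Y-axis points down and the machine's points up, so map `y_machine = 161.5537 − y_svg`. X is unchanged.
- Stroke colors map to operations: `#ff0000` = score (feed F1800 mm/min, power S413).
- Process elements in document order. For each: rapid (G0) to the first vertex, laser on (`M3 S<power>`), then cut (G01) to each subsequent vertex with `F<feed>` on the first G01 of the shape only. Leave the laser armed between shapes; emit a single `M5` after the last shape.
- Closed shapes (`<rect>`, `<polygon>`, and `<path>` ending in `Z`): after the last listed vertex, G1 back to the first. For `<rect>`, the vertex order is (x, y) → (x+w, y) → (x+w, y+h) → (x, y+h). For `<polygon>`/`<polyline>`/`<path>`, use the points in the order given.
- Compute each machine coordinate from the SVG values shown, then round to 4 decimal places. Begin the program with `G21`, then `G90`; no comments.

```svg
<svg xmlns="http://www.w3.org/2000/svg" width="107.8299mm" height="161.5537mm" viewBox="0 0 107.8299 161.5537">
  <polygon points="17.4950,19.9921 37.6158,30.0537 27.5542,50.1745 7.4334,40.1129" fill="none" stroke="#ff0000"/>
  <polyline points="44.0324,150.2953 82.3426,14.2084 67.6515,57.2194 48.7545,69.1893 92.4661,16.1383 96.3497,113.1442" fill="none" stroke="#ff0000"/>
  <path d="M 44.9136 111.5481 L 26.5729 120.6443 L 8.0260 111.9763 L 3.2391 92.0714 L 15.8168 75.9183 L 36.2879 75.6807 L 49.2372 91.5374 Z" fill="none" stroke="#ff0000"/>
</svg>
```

G21
G90
G0 X17.4950 Y141.5616
M3 S413
G01 X37.6158 Y131.5000 F1800
G01 X27.5542 Y111.3792
G01 X7.4334 Y121.4408
G01 X17.4950 Y141.5616
G0 X44.0324 Y11.2584
M3 S413
G01 X82.3426 Y147.3453 F1800
G01 X67.6515 Y104.3343
G01 X48.7545 Y92.3644
G01 X92.4661 Y145.4154
G01 X96.3497 Y48.4095
G0 X44.9136 Y50.0056
M3 S413
G01 X26.5729 Y40.9094 F1800
G01 X8.0260 Y49.5774
G01 X3.2391 Y69.4823
G01 X15.8168 Y85.6354
G01 X36.2879 Y85.8730
G01 X49.2372 Y70.0163
G01 X44.9136 Y50.0056
M5

1 u = 1 mm; y_m = 161.5537 − y.

[1] `<polygon>` regular polygon, #ff0000→score S413 F1800: (17.4950,141.5616) → (37.6158,131.5000) → (27.5542,111.3792) → (7.4334,121.4408) → (17.4950,141.5616) (closed)

[2] `<polyline>` open polyline, #ff0000→score S413 F1800: (44.0324,11.2584) → (82.3426,147.3453) → (67.6515,104.3343) → (48.7545,92.3644) → (92.4661,145.4154) → (96.3497,48.4095)

[3] `<path>` regular polygon, #ff0000→score S413 F1800: (44.9136,50.0056) → (26.5729,40.9094) → (8.0260,49.5774) → (3.2391,69.4823) → (15.8168,85.6354) → (36.2879,85.8730) → (49.2372,70.0163) → (44.9136,50.0056) (closed)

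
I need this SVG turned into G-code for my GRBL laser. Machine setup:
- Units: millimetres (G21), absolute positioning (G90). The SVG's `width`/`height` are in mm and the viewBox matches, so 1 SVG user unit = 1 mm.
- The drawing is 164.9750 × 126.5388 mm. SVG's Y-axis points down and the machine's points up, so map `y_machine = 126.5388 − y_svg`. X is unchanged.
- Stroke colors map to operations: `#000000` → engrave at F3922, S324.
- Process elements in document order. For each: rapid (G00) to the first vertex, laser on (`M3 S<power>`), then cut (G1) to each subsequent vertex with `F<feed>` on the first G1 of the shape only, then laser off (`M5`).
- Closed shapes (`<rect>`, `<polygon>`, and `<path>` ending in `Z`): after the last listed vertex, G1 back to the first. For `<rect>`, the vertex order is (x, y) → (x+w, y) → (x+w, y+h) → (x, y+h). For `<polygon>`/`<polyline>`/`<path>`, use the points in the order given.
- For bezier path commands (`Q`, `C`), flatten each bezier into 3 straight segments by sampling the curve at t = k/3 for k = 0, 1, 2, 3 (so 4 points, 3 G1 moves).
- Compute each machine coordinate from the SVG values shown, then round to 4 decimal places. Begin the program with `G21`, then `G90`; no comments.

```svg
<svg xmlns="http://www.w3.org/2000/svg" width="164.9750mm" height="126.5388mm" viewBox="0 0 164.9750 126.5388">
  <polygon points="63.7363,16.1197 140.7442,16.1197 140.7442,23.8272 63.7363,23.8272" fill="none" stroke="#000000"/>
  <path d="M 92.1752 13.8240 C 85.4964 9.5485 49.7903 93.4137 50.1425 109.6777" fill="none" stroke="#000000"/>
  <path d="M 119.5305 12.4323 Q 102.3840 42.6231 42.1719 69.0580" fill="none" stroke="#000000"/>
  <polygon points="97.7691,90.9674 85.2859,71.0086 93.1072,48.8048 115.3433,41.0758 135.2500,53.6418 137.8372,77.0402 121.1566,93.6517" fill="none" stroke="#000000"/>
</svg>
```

Since the viewBox matches the mm dimensions, user units are millimetres directly. The only transform is the Y-flip y_m = 126.5388 − y_svg.

Shape 1 is a rectangle drawn with `<polygon>`. Its stroke #000000 means engrave at S324, F3922. After flipping Y the toolpath is (63.7363,110.4191) → (140.7442,110.4191) → (140.7442,102.7116) → (63.7363,102.7116) → (63.7363,110.4191), returning to the start.

Shape 2 is a cubic bezier drawn with `<path>`. Its stroke #000000 means engrave at S324, F3922. After flipping Y the toolpath is (92.1752,112.7148) → (78.2312,93.3783) → (59.3992,49.8906) → (50.1425,16.8611).

Shape 3 is a quadratic bezier drawn with `<path>`. Its stroke #000000 means engrave at S324, F3922. After flipping Y the toolpath is (119.5305,114.1065) → (103.3144,94.3966) → (77.5282,75.5214) → (42.1719,57.4808).

Shape 4 is a regular polygon drawn with `<polygon>`. Its stroke #000000 means engrave at S324, F3922. After flipping Y the toolpath is (97.7691,35.5714) → (85.2859,55.5302) → (93.1072,77.7340) → (115.3433,85.4630) → (135.2500,72.8970) → (137.8372,49.4986) → (121.1566,32.8871) → (97.7691,35.5714), returning to the start.

G21
G90
G00 X63.7363 Y110.4191
M3 S324
G1 X140.7442 Y110.4191 F3922
G1 X140.7442 Y102.7116
G1 X63.7363 Y102.7116
G1 X63.7363 Y110.4191
M5
G00 X92.1752 Y112.7148
M3 S324
G1 X78.2312 Y93.3783 F3922
G1 X59.3992 Y49.8906
G1 X50.1425 Y16.8611
M5
G00 X119.5305 Y114.1065
M3 S324
G1 X103.3144 Y94.3966 F3922
G1 X77.5282 Y75.5214
G1 X42.1719 Y57.4808
M5
G00 X97.7691 Y35.5714
M3 S324
G1 X85.2859 Y55.5302 F3922
G1 X93.1072 Y77.7340
G1 X115.3433 Y85.4630
G1 X135.2500 Y72.8970
G1 X137.8372 Y49.4986
G1 X121.1566 Y32.8871
G1 X97.7691 Y35.5714
M5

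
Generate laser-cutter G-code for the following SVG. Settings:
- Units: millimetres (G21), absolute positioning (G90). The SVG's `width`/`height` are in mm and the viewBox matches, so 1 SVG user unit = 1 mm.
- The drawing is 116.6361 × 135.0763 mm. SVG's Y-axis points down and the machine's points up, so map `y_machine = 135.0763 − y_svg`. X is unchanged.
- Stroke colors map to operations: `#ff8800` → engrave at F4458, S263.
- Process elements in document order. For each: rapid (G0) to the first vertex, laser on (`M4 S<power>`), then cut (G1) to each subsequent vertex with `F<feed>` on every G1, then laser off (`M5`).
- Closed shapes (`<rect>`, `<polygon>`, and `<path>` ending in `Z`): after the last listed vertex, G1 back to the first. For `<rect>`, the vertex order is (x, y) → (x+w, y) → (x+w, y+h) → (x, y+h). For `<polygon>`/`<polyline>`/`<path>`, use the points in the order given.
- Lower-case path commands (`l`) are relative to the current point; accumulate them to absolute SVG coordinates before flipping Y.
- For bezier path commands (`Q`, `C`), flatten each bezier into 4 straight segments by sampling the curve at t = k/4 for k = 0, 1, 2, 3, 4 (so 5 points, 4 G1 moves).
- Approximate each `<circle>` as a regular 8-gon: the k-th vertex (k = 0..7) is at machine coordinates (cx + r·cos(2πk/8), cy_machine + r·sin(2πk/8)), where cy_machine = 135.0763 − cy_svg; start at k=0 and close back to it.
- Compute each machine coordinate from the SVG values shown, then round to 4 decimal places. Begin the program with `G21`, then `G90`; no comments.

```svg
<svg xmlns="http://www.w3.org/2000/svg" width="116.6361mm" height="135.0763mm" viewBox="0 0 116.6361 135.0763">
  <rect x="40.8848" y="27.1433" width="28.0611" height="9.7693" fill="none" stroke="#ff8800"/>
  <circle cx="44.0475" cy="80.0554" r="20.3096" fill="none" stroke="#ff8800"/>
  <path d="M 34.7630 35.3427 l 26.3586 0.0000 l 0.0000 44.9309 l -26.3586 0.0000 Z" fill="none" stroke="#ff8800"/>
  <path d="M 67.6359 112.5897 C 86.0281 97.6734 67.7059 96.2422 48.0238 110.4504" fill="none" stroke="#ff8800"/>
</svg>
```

G21
G90
G0 X40.8848 Y107.9330
M4 S263
G1 X68.9459 Y107.9330 F4458
G1 X68.9459 Y98.1637 F4458
G1 X40.8848 Y98.1637 F4458
G1 X40.8848 Y107.9330 F4458
M5
G0 X64.3571 Y55.0209
M4 S263
G1 X58.4086 Y69.3820 F4458
G1 X44.0475 Y75.3305 F4458
G1 X29.6864 Y69.3820 F4458
G1 X23.7379 Y55.0209 F4458
G1 X29.6864 Y40.6598 F4458
G1 X44.0475 Y34.7113 F4458
G1 X58.4086 Y40.6598 F4458
G1 X64.3571 Y55.0209 F4458
M5
G0 X34.7630 Y99.7336
M4 S263
G1 X61.1216 Y99.7336 F4458
G1 X61.1216 Y54.8027 F4458
G1 X34.7630 Y54.8027 F4458
G1 X34.7630 Y99.7336 F4458
M5
G0 X67.6359 Y22.4866
M4 S263
G1 X75.0985 Y31.1117 F4458
G1 X72.1077 Y34.4779 F4458
G1 X61.9780 Y32.3833 F4458
G1 X48.0238 Y24.6259 F4458
M5

Since the viewBox matches the mm dimensions, user units are millimetres directly. The only transform is the Y-flip y_m = 135.0763 − y_svg.

Shape 1 is a rectangle drawn with `<rect>`. Its stroke #ff8800 means engrave at S263, F4458. After flipping Y the toolpath is (40.8848,107.9330) → (68.9459,107.9330) → (68.9459,98.1637) → (40.8848,98.1637) → (40.8848,107.9330), returning to the start.

Shape 2 is a circle drawn with `<circle>`. Its stroke #ff8800 means engrave at S263, F4458. After flipping Y the toolpath is (64.3571,55.0209) → (58.4086,69.3820) → (44.0475,75.3305) → (29.6864,69.3820) → (23.7379,55.0209) → (29.6864,40.6598) → (44.0475,34.7113) → (58.4086,40.6598) → (64.3571,55.0209), returning to the start.

Shape 3 is a rectangle drawn with `<path>`. Its stroke #ff8800 means engrave at S263, F4458. After flipping Y the toolpath is (34.7630,99.7336) → (61.1216,99.7336) → (61.1216,54.8027) → (34.7630,54.8027) → (34.7630,99.7336), returning to the start.

Shape 4 is a cubic bezier drawn with `<path>`. Its stroke #ff8800 means engrave at S263, F4458. After flipping Y the toolpath is (67.6359,22.4866) → (75.0985,31.1117) → (72.1077,34.4779) → (61.9780,32.3833) → (48.0238,24.6259).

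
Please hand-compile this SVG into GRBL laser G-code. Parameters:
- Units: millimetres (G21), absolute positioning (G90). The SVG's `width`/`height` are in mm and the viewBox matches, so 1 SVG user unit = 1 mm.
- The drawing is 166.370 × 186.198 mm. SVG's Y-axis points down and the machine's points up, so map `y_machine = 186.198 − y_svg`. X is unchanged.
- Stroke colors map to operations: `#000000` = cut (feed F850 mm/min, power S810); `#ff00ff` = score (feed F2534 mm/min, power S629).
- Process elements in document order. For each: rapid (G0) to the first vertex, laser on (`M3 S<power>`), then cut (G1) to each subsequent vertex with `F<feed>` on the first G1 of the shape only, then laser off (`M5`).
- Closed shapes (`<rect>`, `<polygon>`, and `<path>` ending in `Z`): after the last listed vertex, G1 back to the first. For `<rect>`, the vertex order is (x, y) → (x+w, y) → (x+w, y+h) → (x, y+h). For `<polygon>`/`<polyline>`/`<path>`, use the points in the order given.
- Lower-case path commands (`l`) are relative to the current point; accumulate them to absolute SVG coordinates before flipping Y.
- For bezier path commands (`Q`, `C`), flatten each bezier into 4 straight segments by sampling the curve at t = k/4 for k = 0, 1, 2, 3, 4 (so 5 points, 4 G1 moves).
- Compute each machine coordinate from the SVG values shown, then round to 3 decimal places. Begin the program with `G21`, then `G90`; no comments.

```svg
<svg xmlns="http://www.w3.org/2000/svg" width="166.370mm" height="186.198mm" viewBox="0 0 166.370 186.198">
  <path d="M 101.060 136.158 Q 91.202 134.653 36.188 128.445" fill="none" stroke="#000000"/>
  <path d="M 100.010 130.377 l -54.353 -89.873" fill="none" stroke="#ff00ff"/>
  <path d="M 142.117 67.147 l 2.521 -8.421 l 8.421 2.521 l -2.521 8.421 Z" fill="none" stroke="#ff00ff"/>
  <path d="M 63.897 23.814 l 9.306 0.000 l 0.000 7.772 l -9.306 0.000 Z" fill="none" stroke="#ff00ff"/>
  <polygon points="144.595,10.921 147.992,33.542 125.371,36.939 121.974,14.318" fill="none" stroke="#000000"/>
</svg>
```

viewBox `0 0 166.370 186.198` with mm width/height → 1 unit = 1 mm. Flip: y_m = 186.198 − y_svg.

**Shape 1** — `<path>` quadratic bezier, stroke `#000000` → cut (S810, F850). Control points (SVG): P0=(101.060,136.158), P1=(91.202,134.653), P2=(36.188,128.445); sampled at t=k/4. Machine vertices: (101.060,50.040) → (93.309,51.086) → (79.913,52.721) → (60.873,54.943) → (36.188,57.753). Open path.

**Shape 2** — `<path>` line segment, stroke `#ff00ff` → score (S629, F2534). Machine vertices: (100.010,55.821) → (45.657,145.694). Open path.

**Shape 3** — `<path>` regular polygon, stroke `#ff00ff` → score (S629, F2534). Machine vertices: (142.117,119.051) → (144.638,127.472) → (153.059,124.951) → (150.538,116.530) → (142.117,119.051). Closed: final G1 returns to the first vertex.

**Shape 4** — `<path>` rectangle, stroke `#ff00ff` → score (S629, F2534). Machine vertices: (63.897,162.384) → (73.203,162.384) → (73.203,154.612) → (63.897,154.612) → (63.897,162.384). Closed: final G1 returns to the first vertex.

**Shape 5** — `<polygon>` regular polygon, stroke `#000000` → cut (S810, F850). Machine vertices: (144.595,175.277) → (147.992,152.656) → (125.371,149.259) → (121.974,171.880) → (144.595,175.277). Closed: final G1 returns to the first vertex.

G21
G90
G0 X101.060 Y50.040
M3 S810
G1 X93.309 Y51.086 F850
G1 X79.913 Y52.721
G1 X60.873 Y54.943
G1 X36.188 Y57.753
M5
G0 X100.010 Y55.821
M3 S629
G1 X45.657 Y145.694 F2534
M5
G0 X142.117 Y119.051
M3 S629
G1 X144.638 Y127.472 F2534
G1 X153.059 Y124.951
G1 X150.538 Y116.530
G1 X142.117 Y119.051
M5
G0 X63.897 Y162.384
M3 S629
G1 X73.203 Y162.384 F2534
G1 X73.203 Y154.612
G1 X63.897 Y154.612
G1 X63.897 Y162.384
M5
G0 X144.595 Y175.277
M3 S810
G1 X147.992 Y152.656 F850
G1 X125.371 Y149.259
G1 X121.974 Y171.880
G1 X144.595 Y175.277
M5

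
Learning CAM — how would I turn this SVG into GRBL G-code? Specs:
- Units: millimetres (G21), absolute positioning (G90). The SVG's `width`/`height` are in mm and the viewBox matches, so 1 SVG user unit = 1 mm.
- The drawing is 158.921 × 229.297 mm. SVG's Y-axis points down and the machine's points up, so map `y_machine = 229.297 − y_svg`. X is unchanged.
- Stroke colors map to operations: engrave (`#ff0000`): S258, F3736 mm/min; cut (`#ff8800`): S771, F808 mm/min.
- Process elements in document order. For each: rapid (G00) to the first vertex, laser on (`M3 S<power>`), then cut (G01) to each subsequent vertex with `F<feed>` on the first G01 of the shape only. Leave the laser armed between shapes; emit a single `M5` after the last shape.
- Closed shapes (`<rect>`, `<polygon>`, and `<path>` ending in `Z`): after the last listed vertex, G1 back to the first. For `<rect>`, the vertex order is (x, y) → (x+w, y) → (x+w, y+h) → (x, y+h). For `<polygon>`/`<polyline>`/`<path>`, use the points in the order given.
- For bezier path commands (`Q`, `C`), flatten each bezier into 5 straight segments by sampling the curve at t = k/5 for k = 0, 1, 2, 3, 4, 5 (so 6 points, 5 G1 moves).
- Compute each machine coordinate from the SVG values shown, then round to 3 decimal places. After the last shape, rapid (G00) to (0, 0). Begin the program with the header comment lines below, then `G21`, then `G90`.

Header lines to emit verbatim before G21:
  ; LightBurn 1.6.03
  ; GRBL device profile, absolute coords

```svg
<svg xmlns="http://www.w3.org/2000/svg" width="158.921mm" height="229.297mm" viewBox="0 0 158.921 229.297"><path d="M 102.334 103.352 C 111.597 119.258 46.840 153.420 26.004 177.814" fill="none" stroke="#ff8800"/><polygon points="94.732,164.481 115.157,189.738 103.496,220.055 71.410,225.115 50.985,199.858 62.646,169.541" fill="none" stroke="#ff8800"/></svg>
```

1 u = 1 mm; y_m = 229.297 − y.

[1] `<path>` cubic bezier, #ff8800→cut S771 F808: (102.334,125.945) → (99.953,114.435) → (85.468,99.888) → (64.541,83.651) → (42.833,67.067) → (26.004,51.483)

[2] `<polygon>` regular polygon, #ff8800→cut S771 F808: (94.732,64.816) → (115.157,39.559) → (103.496,9.242) → (71.410,4.182) → (50.985,29.439) → (62.646,59.756) → (94.732,64.816) (closed)

; LightBurn 1.6.03
; GRBL device profile, absolute coords
G21
G90
G00 X102.334 Y125.945
M3 S771
G01 X99.953 Y114.435 F808
G01 X85.468 Y99.888
G01 X64.541 Y83.651
G01 X42.833 Y67.067
G01 X26.004 Y51.483
G00 X94.732 Y64.816
M3 S771
G01 X115.157 Y39.559 F808
G01 X103.496 Y9.242
G01 X71.410 Y4.182
G01 X50.985 Y29.439
G01 X62.646 Y59.756
G01 X94.732 Y64.816
M5
G00 X0.000 Y0.000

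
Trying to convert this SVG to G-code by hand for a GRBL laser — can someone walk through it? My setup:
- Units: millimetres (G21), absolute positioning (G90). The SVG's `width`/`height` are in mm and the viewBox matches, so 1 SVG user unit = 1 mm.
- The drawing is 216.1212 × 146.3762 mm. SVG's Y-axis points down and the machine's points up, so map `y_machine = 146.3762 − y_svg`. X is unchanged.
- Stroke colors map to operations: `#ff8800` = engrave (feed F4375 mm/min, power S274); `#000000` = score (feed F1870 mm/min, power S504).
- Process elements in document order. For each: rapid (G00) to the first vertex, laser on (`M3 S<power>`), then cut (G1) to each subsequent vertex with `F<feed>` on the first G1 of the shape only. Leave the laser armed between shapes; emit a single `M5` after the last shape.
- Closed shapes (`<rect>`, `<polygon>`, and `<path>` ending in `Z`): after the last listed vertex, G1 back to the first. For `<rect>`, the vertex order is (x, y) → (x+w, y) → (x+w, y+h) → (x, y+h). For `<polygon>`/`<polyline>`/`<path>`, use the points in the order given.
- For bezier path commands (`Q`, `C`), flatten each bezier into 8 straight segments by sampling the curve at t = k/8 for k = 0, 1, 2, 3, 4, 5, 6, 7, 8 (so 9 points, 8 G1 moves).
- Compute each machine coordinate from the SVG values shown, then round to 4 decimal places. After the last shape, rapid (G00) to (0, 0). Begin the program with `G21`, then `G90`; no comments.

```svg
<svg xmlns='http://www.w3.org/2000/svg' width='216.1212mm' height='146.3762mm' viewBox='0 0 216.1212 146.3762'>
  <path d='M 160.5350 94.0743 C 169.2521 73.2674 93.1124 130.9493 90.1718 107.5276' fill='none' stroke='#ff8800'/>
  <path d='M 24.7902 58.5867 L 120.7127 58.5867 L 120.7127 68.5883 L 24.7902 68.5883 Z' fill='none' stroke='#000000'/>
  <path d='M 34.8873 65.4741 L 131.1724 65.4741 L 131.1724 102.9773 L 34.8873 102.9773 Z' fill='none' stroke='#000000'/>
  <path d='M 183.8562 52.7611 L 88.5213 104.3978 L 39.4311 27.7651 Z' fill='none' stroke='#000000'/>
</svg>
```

G21
G90
G00 X160.5350 Y52.3019
M3 S274
G1 X160.1350 Y56.7370 F4375
G1 X153.6318 Y55.6841
G1 X142.8778 Y51.0132
G1 X129.7250 Y44.5947
G1 X116.0259 Y38.2988
G1 X103.6325 Y33.9956
G1 X94.3970 Y33.5555
G1 X90.1718 Y38.8486
G00 X24.7902 Y87.7895
M3 S504
G1 X120.7127 Y87.7895 F1870
G1 X120.7127 Y77.7879
G1 X24.7902 Y77.7879
G1 X24.7902 Y87.7895
G00 X34.8873 Y80.9021
M3 S504
G1 X131.1724 Y80.9021 F1870
G1 X131.1724 Y43.3989
G1 X34.8873 Y43.3989
G1 X34.8873 Y80.9021
G00 X183.8562 Y93.6151
M3 S504
G1 X88.5213 Y41.9784 F1870
G1 X39.4311 Y118.6111
G1 X183.8562 Y93.6151
M5
G00 X0.0000 Y0.0000

Since the viewBox matches the mm dimensions, user units are millimetres directly. The only transform is the Y-flip y_m = 146.3762 − y_svg.

Shape 1 is a cubic bezier drawn with `<path>`. Its stroke #ff8800 means engrave at S274, F4375. After flipping Y the toolpath is (160.5350,52.3019) → (160.1350,56.7370) → (153.6318,55.6841) → (142.8778,51.0132) → (129.7250,44.5947) → (116.0259,38.2988) → (103.6325,33.9956) → (94.3970,33.5555) → (90.1718,38.8486).

Shape 2 is a rectangle drawn with `<path>`. Its stroke #000000 means score at S504, F1870. After flipping Y the toolpath is (24.7902,87.7895) → (120.7127,87.7895) → (120.7127,77.7879) → (24.7902,77.7879) → (24.7902,87.7895), returning to the start.

Shape 3 is a rectangle drawn with `<path>`. Its stroke #000000 means score at S504, F1870. After flipping Y the toolpath is (34.8873,80.9021) → (131.1724,80.9021) → (131.1724,43.3989) → (34.8873,43.3989) → (34.8873,80.9021), returning to the start.

Shape 4 is a closed polygon drawn with `<path>`. Its stroke #000000 means score at S504, F1870. After flipping Y the toolpath is (183.8562,93.6151) → (88.5213,41.9784) → (39.4311,118.6111) → (183.8562,93.6151), returning to the start.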